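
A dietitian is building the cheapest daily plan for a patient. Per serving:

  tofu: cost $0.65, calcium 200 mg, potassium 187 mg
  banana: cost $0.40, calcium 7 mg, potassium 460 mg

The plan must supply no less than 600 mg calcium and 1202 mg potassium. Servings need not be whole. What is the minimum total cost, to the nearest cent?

A basic optimal solution has at most two foods positive. Try each food alone and each pair with both targets met exactly.
tofu only: max(600/200, 1202/187) = 6.428 servings → $4.18.
banana only: max(600/7, 1202/460) = 85.71 servings → $34.29.
tofu + banana with both tight: 2.951 servings and 1.414 servings → $2.48.
Cheapest feasible corner: $2.48.

$2.48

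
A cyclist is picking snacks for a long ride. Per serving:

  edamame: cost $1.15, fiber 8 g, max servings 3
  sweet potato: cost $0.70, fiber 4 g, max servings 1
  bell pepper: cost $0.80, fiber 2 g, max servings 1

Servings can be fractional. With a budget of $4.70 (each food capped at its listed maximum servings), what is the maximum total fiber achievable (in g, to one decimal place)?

Fiber per dollar: edamame 6.957, sweet potato 5.714, bell pepper 2.5.
Take 3 servings of edamame: spends $3.45, +24.0 g fiber (running total 24.0 g).
Take 1 serving of sweet potato: spends $0.70, +4.0 g fiber (running total 28.0 g).
Take 0.6875 servings of bell pepper: spends $0.55, +1.4 g fiber (running total 29.4 g).
Filling greedily by fiber-per-dollar is optimal for one linear limit, giving 29.4 g.

29.4 g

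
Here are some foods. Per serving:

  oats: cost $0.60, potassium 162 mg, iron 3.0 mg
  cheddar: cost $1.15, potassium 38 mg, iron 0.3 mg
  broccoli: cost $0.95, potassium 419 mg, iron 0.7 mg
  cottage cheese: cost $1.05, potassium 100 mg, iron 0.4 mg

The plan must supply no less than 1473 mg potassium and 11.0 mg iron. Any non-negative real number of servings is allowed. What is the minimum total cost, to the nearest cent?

$4.07

For a min-cost LP with two ≥-constraints, a basic feasible solution has at most two positive variables.
oats only: max(1473/162, 11.0/3.0) = 9.093 servings → $5.46.
cheddar only: max(1473/38, 11.0/0.3) = 38.76 servings → $44.58.
broccoli only: max(1473/419, 11.0/0.7) = 15.71 servings → $14.93.
cottage cheese only: max(1473/100, 11.0/0.4) = 27.5 servings → $28.88.
oats + cheddar with both targets exact would need a negative amount; discard.
oats + broccoli with both tight: 3.129 servings and 2.306 servings → $4.07.
oats + cottage cheese with both tight: 2.172 servings and 11.21 servings → $13.08.
cheddar + broccoli with both tight: 36.1 servings and 0.2412 servings → $41.75.
cheddar + cottage cheese with both tight: 34.51 servings and 1.615 servings → $41.39.
broccoli + cottage cheese: intersection lies outside the first quadrant.
Cheapest feasible corner: $4.07.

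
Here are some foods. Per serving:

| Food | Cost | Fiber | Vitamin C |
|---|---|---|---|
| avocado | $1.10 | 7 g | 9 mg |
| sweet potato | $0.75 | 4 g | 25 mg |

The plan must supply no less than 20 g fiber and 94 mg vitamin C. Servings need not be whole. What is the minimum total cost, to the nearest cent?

$3.56

avocado only: max(20/7, 94/9) = 10.44 servings → $11.49.
sweet potato only: max(20/4, 94/25) = 5 servings → $3.75.
avocado + sweet potato with both tight: 0.8921 servings and 3.439 servings → $3.56.
The minimum over all feasible corners is $3.56.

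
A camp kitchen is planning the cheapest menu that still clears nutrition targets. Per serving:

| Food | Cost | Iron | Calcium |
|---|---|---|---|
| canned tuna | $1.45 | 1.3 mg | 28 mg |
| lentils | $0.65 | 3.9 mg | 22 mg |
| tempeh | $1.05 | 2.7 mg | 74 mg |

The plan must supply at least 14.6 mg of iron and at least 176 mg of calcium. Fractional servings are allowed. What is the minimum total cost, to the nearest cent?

At the optimum either one food covers both requirements or two foods hit both targets exactly; no other combination can be cheaper.
canned tuna only: max(14.6/1.3, 176/28) = 11.23 servings → $16.28.
lentils only: max(14.6/3.9, 176/22) = 8 servings → $5.20.
tempeh only: max(14.6/2.7, 176/74) = 5.407 servings → $5.68.
canned tuna + lentils with both tight: 4.531 servings and 2.233 servings → $8.02.
canned tuna + tempeh with both targets exact would need a negative amount; discard.
lentils + tempeh with both tight: 2.64 servings and 1.593 servings → $3.39.
Cheapest feasible corner: $3.39.

$3.39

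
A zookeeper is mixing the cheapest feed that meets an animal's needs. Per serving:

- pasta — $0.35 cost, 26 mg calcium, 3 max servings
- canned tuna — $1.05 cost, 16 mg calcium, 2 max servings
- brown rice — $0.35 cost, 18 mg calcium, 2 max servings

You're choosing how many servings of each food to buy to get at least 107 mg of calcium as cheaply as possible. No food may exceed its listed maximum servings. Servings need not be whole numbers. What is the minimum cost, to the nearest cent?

$1.61

Cost per mg of calcium: pasta $0.0135, brown rice $0.0194, canned tuna $0.0656.
Take 3 servings of pasta: +78.0 mg calcium for $1.05 (total $1.05, still need 29.0 mg).
Take 1.611 servings of brown rice: +29.0 mg calcium for $0.56 (total $1.61, still need 0.0 mg).
Greedy by cheapest-per-mg is optimal for a single linear constraint, so the minimum cost is $1.61.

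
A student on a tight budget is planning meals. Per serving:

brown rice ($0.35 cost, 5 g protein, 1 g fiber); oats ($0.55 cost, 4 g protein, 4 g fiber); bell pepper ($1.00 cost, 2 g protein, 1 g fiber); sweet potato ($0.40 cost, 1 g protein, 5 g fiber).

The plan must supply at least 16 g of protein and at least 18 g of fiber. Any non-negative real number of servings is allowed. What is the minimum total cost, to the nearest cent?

$2.14

At the optimum either one food covers both requirements or two foods hit both targets exactly; no other combination can be cheaper.
brown rice only: max(16/5, 18/1) = 18 servings → $6.30.
oats only: max(16/4, 18/4) = 4.5 servings → $2.48.
bell pepper only: max(16/2, 18/1) = 18 servings → $18.00.
sweet potato only: max(16/1, 18/5) = 16 servings → $6.40.
brown rice + oats with both targets exact would need a negative amount; discard.
brown rice + bell pepper: intersection lies outside the first quadrant.
brown rice + sweet potato with both tight: 2.583 servings and 3.083 servings → $2.14.
oats + bell pepper: the both-tight solution has a negative serving — not a feasible corner.
oats + sweet potato with both tight: 3.875 servings and 0.5 servings → $2.33.
bell pepper + sweet potato with both tight: 6.889 servings and 2.222 servings → $7.78.
The minimum over all feasible corners is $2.14.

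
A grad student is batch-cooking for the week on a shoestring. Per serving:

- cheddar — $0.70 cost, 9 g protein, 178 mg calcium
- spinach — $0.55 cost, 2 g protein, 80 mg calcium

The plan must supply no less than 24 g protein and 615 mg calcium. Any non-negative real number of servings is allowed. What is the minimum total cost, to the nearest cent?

$2.42

At the optimum either one food covers both requirements or two foods hit both targets exactly; no other combination can be cheaper.
cheddar only: max(24/9, 615/178) = 3.455 servings → $2.42.
spinach only: max(24/2, 615/80) = 12 servings → $6.60.
cheddar + spinach with both tight: 1.896 servings and 3.47 servings → $3.24.
So the least-cost plan costs $2.42.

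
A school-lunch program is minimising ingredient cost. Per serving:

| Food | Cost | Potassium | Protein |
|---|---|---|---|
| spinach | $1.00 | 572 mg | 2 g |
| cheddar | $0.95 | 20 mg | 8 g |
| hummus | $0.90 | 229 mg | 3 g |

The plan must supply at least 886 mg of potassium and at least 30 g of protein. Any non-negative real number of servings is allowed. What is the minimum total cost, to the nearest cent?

$4.65

At the optimum either one food covers both requirements or two foods hit both targets exactly; no other combination can be cheaper.
spinach only: max(886/572, 30/2) = 15 servings → $15.00.
cheddar only: max(886/20, 30/8) = 44.3 servings → $42.09.
hummus only: max(886/229, 30/3) = 10 servings → $9.00.
spinach + cheddar with both tight: 1.43 servings and 3.392 servings → $4.65.
spinach + hummus: intersection lies outside the first quadrant.
cheddar + hummus with both tight: 2.377 servings and 3.661 servings → $5.55.
Cheapest feasible corner: $4.65.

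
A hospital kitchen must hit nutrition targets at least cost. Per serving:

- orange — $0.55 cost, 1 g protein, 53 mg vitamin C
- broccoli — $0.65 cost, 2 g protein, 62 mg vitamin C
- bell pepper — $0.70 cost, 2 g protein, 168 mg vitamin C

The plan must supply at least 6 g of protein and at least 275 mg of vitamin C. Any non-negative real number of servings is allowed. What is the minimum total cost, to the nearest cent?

With two linear requirements the optimum uses one or two foods; enumerate the corners.
orange only: max(6/1, 275/53) = 6 servings → $3.30.
broccoli only: max(6/2, 275/62) = 4.435 servings → $2.88.
bell pepper only: max(6/2, 275/168) = 3 servings → $2.10.
orange + broccoli with both tight: 4.045 servings and 0.9773 servings → $2.86.
orange + bell pepper: intersection lies outside the first quadrant.
broccoli + bell pepper with both tight: 2.16 servings and 0.8396 servings → $1.99.
So the least-cost plan costs $1.99.

$1.99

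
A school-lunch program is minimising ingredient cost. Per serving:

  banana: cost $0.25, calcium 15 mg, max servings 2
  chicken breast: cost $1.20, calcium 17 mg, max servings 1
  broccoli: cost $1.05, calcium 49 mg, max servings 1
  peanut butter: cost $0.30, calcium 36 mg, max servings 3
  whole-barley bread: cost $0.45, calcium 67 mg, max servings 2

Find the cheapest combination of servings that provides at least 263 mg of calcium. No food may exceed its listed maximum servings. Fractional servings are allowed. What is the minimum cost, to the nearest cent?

Cost per mg of calcium: whole-barley bread $0.0067, peanut butter $0.0083, banana $0.0167, broccoli $0.0214, chicken breast $0.0706.
Take 2 servings of whole-barley bread: +134.0 mg calcium for $0.90 (total $0.90, still need 129.0 mg).
Take 3 servings of peanut butter: +108.0 mg calcium for $0.90 (total $1.80, still need 21.0 mg).
Take 1.4 servings of banana: +21.0 mg calcium for $0.35 (total $2.15, still need 0.0 mg).
Filling from the cheapest source first is optimal under one linear minimum: $2.15.

$2.15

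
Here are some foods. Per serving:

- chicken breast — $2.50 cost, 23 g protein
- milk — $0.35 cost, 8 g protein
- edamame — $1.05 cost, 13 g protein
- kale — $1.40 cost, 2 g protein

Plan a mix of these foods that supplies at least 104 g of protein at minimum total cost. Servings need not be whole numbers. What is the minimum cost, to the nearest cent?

$4.55

Cost per g of protein: milk $0.0437, edamame $0.0808, chicken breast $0.1087, kale $0.7000.
With no serving limits, use only milk: 104 g / 8 g = 13 servings × $0.35 = $4.55.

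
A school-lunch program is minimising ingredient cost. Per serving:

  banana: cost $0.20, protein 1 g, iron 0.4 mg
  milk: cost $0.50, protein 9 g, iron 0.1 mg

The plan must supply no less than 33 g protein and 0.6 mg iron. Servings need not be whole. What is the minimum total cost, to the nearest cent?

$1.92

Check every corner: each single food scaled to meet both minima, and each pair solved so both constraints bind.
banana only: max(33/1, 0.6/0.4) = 33 servings → $6.60.
milk only: max(33/9, 0.6/0.1) = 6 servings → $3.00.
banana + milk with both tight: 0.6 servings and 3.6 servings → $1.92.
Cheapest feasible corner: $1.92.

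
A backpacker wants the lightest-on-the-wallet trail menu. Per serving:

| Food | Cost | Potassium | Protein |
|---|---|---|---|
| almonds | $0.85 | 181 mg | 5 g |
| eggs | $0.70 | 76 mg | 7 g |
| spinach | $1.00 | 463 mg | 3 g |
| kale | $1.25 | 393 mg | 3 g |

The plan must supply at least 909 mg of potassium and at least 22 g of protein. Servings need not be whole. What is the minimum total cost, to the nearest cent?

almonds only: max(909/181, 22/5) = 5.022 servings → $4.27.
eggs only: max(909/76, 22/7) = 11.96 servings → $8.37.
spinach only: max(909/463, 22/3) = 7.333 servings → $7.33.
kale only: max(909/393, 22/3) = 7.333 servings → $9.17.
almonds + eggs with both targets exact would need a negative amount; discard.
almonds + spinach with both tight: 4.209 servings and 0.3177 servings → $3.90.
almonds + kale with both tight: 4.162 servings and 0.3959 servings → $4.03.
eggs + spinach with both tight: 2.476 servings and 1.557 servings → $3.29.
eggs + kale with both tight: 2.346 servings and 1.859 servings → $3.97.
spinach + kale: intersection lies outside the first quadrant.
So the least-cost plan costs $3.29.

$3.29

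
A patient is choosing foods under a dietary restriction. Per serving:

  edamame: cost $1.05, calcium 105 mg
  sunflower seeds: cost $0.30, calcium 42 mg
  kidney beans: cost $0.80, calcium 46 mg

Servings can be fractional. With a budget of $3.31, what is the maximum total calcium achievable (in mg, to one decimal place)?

463.4 mg

Calcium per dollar: sunflower seeds 140, edamame 100, kidney beans 57.5.
With no serving limits, spend the whole cost allowance on sunflower seeds: $3.31 / $0.30 × 42 mg = 463.4 mg.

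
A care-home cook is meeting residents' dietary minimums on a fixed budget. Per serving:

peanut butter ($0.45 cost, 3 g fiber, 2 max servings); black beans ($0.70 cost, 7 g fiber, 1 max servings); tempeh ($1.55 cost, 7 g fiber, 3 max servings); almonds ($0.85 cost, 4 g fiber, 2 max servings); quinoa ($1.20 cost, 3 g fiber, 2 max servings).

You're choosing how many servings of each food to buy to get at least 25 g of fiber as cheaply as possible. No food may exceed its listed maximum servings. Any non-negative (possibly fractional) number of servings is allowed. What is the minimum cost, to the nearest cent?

$4.19

Cost per g of fiber: black beans $0.1000, peanut butter $0.1500, almonds $0.2125, tempeh $0.2214, quinoa $0.4000.
Take 1 serving of black beans: +7.0 g fiber for $0.70 (total $0.70, still need 18.0 g).
Take 2 servings of peanut butter: +6.0 g fiber for $0.90 (total $1.60, still need 12.0 g).
Take 2 servings of almonds: +8.0 g fiber for $1.70 (total $3.30, still need 4.0 g).
Take 0.5714 servings of tempeh: +4.0 g fiber for $0.89 (total $4.19, still need 0.0 g).
Filling from the cheapest source first is optimal under one linear minimum: $4.19.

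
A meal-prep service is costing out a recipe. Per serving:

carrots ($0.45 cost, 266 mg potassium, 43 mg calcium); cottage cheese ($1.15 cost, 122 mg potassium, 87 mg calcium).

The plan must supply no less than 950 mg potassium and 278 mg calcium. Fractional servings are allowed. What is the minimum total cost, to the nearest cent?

An LP optimum is at a vertex; with two nutrient constraints at most two foods are used. Check each candidate.
carrots only: max(950/266, 278/43) = 6.465 servings → $2.91.
cottage cheese only: max(950/122, 278/87) = 7.787 servings → $8.95.
carrots + cottage cheese with both tight: 2.723 servings and 1.849 servings → $3.35.
Cheapest feasible corner: $2.91.

$2.91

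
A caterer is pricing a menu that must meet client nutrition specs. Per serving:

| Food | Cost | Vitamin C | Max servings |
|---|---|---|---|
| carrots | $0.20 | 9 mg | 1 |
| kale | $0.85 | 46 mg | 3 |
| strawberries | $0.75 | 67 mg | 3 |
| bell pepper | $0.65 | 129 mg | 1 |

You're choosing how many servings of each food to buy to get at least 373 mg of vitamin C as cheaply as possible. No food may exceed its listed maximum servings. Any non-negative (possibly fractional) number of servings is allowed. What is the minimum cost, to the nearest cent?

$3.69

Cost per mg of vitamin C: bell pepper $0.0050, strawberries $0.0112, kale $0.0185, carrots $0.0222.
Take 1 serving of bell pepper: +129.0 mg vitamin C for $0.65 (total $0.65, still need 244.0 mg).
Take 3 servings of strawberries: +201.0 mg vitamin C for $2.25 (total $2.90, still need 43.0 mg).
Take 0.9348 servings of kale: +43.0 mg vitamin C for $0.79 (total $3.69, still need 0.0 mg).
Greedy by cheapest-per-mg is optimal for a single linear constraint, so the minimum cost is $3.69.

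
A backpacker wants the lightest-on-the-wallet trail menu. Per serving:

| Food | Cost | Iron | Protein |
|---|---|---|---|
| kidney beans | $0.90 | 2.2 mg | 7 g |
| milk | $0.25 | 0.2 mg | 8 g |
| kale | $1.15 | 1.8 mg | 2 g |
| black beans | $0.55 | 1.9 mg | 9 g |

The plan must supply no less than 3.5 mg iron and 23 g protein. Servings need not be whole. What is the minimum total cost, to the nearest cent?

$1.19

kidney beans only: max(3.5/2.2, 23/7) = 3.286 servings → $2.96.
milk only: max(3.5/0.2, 23/8) = 17.5 servings → $4.38.
kale only: max(3.5/1.8, 23/2) = 11.5 servings → $13.22.
black beans only: max(3.5/1.9, 23/9) = 2.556 servings → $1.41.
kidney beans + milk with both tight: 1.444 servings and 1.611 servings → $1.70.
kidney beans + kale with both targets exact would need a negative amount; discard.
kidney beans + black beans: the both-tight solution has a negative serving — not a feasible corner.
milk + kale with both tight: 2.457 servings and 1.671 servings → $2.54.
milk + black beans with both tight: 0.9104 servings and 1.746 servings → $1.19.
kale + black beans with both targets exact would need a negative amount; discard.
So the least-cost plan costs $1.19.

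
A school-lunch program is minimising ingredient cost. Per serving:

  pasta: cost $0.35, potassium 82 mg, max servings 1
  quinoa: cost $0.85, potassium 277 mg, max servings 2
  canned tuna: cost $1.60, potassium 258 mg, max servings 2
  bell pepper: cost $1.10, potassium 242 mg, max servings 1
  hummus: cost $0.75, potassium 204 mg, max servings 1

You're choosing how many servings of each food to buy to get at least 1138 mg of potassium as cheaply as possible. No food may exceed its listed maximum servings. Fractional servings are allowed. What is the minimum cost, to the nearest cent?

Cost per mg of potassium: quinoa $0.0031, hummus $0.0037, pasta $0.0043, bell pepper $0.0045, canned tuna $0.0062.
Take 2 servings of quinoa: +554.0 mg potassium for $1.70 (total $1.70, still need 584.0 mg).
Take 1 serving of hummus: +204.0 mg potassium for $0.75 (total $2.45, still need 380.0 mg).
Take 1 serving of pasta: +82.0 mg potassium for $0.35 (total $2.80, still need 298.0 mg).
Take 1 serving of bell pepper: +242.0 mg potassium for $1.10 (total $3.90, still need 56.0 mg).
Take 0.2171 servings of canned tuna: +56.0 mg potassium for $0.35 (total $4.25, still need 0.0 mg).
Filling from the cheapest source first is optimal under one linear minimum: $4.25.

$4.25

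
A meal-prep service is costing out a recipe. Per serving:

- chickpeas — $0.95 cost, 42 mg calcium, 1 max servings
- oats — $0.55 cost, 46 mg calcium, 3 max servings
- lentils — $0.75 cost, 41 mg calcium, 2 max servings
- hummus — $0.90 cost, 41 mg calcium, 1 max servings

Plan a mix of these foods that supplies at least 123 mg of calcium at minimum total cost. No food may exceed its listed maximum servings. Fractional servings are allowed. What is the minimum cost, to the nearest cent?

$1.47

Cost per mg of calcium: oats $0.0120, lentils $0.0183, hummus $0.0220, chickpeas $0.0226.
Take 2.674 servings of oats: +123.0 mg calcium for $1.47 (total $1.47, still need 0.0 mg).
Filling from the cheapest source first is optimal under one linear minimum: $1.47.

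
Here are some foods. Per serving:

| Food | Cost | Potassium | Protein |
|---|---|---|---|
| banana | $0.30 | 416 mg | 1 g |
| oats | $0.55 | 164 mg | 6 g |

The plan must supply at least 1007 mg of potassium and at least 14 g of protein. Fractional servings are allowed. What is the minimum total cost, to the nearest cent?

An LP optimum is at a vertex; with two nutrient constraints at most two foods are used. Check each candidate.
banana only: max(1007/416, 14/1) = 14 servings → $4.20.
oats only: max(1007/164, 14/6) = 6.14 servings → $3.38.
banana + oats with both tight: 1.606 servings and 2.066 servings → $1.62.
So the least-cost plan costs $1.62.

$1.62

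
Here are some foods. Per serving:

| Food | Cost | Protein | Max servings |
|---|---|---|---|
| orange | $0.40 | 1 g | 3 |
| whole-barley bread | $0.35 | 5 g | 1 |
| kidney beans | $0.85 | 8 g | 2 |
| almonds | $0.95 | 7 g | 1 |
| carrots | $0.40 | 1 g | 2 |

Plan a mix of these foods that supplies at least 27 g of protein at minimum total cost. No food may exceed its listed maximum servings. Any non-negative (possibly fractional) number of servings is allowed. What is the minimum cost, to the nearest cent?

$2.86

Cost per g of protein: whole-barley bread $0.0700, kidney beans $0.1062, almonds $0.1357, orange $0.4000, carrots $0.4000.
Take 1 serving of whole-barley bread: +5.0 g protein for $0.35 (total $0.35, still need 22.0 g).
Take 2 servings of kidney beans: +16.0 g protein for $1.70 (total $2.05, still need 6.0 g).
Take 0.8571 servings of almonds: +6.0 g protein for $0.81 (total $2.86, still need 0.0 g).
Filling from the cheapest source first is optimal under one linear minimum: $2.86.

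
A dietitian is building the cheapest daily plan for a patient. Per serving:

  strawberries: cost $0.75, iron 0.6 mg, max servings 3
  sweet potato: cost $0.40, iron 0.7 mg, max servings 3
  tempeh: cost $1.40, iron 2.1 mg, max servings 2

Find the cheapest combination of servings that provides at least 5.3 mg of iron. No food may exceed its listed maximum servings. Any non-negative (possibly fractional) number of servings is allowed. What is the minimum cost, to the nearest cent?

$3.33

Cost per mg of iron: sweet potato $0.5714, tempeh $0.6667, strawberries $1.2500.
Take 3 servings of sweet potato: +2.1 mg iron for $1.20 (total $1.20, still need 3.2 mg).
Take 1.524 servings of tempeh: +3.2 mg iron for $2.13 (total $3.33, still need 0.0 mg).
Filling from the cheapest source first is optimal under one linear minimum: $3.33.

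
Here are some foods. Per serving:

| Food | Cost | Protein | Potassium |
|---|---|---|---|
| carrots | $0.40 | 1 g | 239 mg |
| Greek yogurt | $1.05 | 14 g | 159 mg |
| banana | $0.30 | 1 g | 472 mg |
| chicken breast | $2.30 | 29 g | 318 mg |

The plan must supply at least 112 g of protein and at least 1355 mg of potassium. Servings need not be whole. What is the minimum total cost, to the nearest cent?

$8.44

Compare the cost at each extreme point of the feasible region.
carrots only: max(112/1, 1355/239) = 112 servings → $44.80.
Greek yogurt only: max(112/14, 1355/159) = 8.522 servings → $8.95.
banana only: max(112/1, 1355/472) = 112 servings → $33.60.
chicken breast only: max(112/29, 1355/318) = 4.261 servings → $9.80.
carrots + Greek yogurt with both tight: 0.3646 servings and 7.974 servings → $8.52.
carrots + banana with both targets exact would need a negative amount; discard.
carrots + chicken breast with both tight: 0.5563 servings and 3.843 servings → $9.06.
Greek yogurt + banana with both tight: 7.987 servings and 0.1802 servings → $8.44.
Greek yogurt + chicken breast: intersection lies outside the first quadrant.
banana + chicken breast with both tight: 0.2752 servings and 3.853 servings → $8.94.
The minimum over all feasible corners is $8.44.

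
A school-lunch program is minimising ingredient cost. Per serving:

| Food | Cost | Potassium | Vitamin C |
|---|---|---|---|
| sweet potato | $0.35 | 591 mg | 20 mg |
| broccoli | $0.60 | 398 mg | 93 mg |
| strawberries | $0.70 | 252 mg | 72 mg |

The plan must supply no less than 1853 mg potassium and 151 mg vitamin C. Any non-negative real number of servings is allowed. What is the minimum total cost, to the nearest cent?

A basic optimal solution has at most two foods positive. Try each food alone and each pair with both targets met exactly.
sweet potato only: max(1853/591, 151/20) = 7.55 servings → $2.64.
broccoli only: max(1853/398, 151/93) = 4.656 servings → $2.79.
strawberries only: max(1853/252, 151/72) = 7.353 servings → $5.15.
sweet potato + broccoli with both tight: 2.388 servings and 1.11 servings → $1.50.
sweet potato + strawberries with both tight: 2.542 servings and 1.391 servings → $1.86.
broccoli + strawberries with both targets exact would need a negative amount; discard.
So the least-cost plan costs $1.50.

$1.50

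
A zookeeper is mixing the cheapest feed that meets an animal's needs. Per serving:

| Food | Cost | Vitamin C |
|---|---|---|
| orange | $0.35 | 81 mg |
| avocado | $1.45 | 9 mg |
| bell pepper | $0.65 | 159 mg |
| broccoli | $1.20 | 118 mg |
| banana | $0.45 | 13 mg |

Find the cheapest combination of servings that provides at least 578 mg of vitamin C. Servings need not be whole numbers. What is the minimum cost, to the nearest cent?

Cost per mg of vitamin C: bell pepper $0.0041, orange $0.0043, broccoli $0.0102, banana $0.0346, avocado $0.1611.
With no serving limits, use only bell pepper: 578 mg / 159 mg = 3.635 servings × $0.65 = $2.36.

$2.36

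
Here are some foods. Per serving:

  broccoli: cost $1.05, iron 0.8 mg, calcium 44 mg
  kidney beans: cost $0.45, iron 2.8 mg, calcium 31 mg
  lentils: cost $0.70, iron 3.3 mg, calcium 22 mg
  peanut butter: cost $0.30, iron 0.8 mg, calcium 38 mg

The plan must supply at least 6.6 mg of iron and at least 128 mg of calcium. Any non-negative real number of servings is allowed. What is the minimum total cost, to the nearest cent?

$1.38

An LP optimum is at a vertex; with two nutrient constraints at most two foods are used. Check each candidate.
broccoli only: max(6.6/0.8, 128/44) = 8.25 servings → $8.66.
kidney beans only: max(6.6/2.8, 128/31) = 4.129 servings → $1.86.
lentils only: max(6.6/3.3, 128/22) = 5.818 servings → $4.07.
peanut butter only: max(6.6/0.8, 128/38) = 8.25 servings → $2.48.
broccoli + kidney beans with both tight: 1.563 servings and 1.911 servings → $2.50.
broccoli + lentils with both tight: 2.172 servings and 1.473 servings → $3.31.
broccoli + peanut butter: the both-tight solution has a negative serving — not a feasible corner.
kidney beans + lentils with both targets exact would need a negative amount; discard.
kidney beans + peanut butter with both tight: 1.819 servings and 1.885 servings → $1.38.
lentils + peanut butter with both tight: 1.377 servings and 2.571 servings → $1.74.
Cheapest feasible corner: $1.38.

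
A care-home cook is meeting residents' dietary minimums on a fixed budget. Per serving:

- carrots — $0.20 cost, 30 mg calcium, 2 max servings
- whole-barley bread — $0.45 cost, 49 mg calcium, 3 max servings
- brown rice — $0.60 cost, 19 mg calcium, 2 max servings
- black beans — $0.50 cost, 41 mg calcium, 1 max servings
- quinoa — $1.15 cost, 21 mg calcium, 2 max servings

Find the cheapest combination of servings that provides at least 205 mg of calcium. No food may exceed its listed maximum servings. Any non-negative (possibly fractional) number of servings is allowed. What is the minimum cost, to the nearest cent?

Cost per mg of calcium: carrots $0.0067, whole-barley bread $0.0092, black beans $0.0122, brown rice $0.0316, quinoa $0.0548.
Take 2 servings of carrots: +60.0 mg calcium for $0.40 (total $0.40, still need 145.0 mg).
Take 2.959 servings of whole-barley bread: +145.0 mg calcium for $1.33 (total $1.73, still need 0.0 mg).
Filling from the cheapest source first is optimal under one linear minimum: $1.73.

$1.73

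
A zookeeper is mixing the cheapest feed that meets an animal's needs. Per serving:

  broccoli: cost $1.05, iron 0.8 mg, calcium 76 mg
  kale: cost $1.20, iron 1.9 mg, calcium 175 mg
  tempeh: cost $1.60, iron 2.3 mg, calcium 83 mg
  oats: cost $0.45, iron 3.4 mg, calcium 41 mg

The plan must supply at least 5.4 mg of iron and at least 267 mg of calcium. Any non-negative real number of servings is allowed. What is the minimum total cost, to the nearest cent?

$1.97

At the optimum either one food covers both requirements or two foods hit both targets exactly; no other combination can be cheaper.
broccoli only: max(5.4/0.8, 267/76) = 6.75 servings → $7.09.
kale only: max(5.4/1.9, 267/175) = 2.842 servings → $3.41.
tempeh only: max(5.4/2.3, 267/83) = 3.217 servings → $5.15.
oats only: max(5.4/3.4, 267/41) = 6.512 servings → $2.93.
broccoli + kale: intersection lies outside the first quadrant.
broccoli + tempeh with both tight: 1.53 servings and 1.815 servings → $4.51.
broccoli + oats with both tight: 3.043 servings and 0.8723 servings → $3.59.
kale + tempeh with both tight: 0.6777 servings and 1.788 servings → $3.67.
kale + oats with both tight: 1.327 servings and 0.8465 servings → $1.97.
tempeh + oats: intersection lies outside the first quadrant.
The minimum over all feasible corners is $1.97.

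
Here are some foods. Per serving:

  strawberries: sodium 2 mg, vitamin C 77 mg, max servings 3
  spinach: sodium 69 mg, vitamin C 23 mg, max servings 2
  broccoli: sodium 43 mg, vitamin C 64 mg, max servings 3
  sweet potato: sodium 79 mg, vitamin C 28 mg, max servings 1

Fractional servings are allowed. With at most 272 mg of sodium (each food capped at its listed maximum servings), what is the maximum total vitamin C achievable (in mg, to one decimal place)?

470.3 mg

Vitamin C per mg sodium: strawberries 38.5, broccoli 1.488, sweet potato 0.3544, spinach 0.3333.
Take 3 servings of strawberries: uses 6 mg sodium, +231.0 mg vitamin C (running total 231.0 mg).
Take 3 servings of broccoli: uses 129 mg sodium, +192.0 mg vitamin C (running total 423.0 mg).
Take 1 serving of sweet potato: uses 79 mg sodium, +28.0 mg vitamin C (running total 451.0 mg).
Take 0.8406 servings of spinach: uses 58 mg sodium, +19.3 mg vitamin C (running total 470.3 mg).
Greedy by best ratio exhausts the sodium allowance optimally: 470.3 mg.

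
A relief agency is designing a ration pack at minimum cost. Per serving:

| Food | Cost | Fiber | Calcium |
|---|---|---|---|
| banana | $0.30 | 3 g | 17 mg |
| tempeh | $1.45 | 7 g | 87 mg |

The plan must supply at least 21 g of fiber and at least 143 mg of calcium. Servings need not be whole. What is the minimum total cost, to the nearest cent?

With two linear requirements the optimum uses one or two foods; enumerate the corners.
banana only: max(21/3, 143/17) = 8.412 servings → $2.52.
tempeh only: max(21/7, 143/87) = 3 servings → $4.35.
banana + tempeh with both tight: 5.817 servings and 0.507 servings → $2.48.
Cheapest feasible corner: $2.48.

$2.48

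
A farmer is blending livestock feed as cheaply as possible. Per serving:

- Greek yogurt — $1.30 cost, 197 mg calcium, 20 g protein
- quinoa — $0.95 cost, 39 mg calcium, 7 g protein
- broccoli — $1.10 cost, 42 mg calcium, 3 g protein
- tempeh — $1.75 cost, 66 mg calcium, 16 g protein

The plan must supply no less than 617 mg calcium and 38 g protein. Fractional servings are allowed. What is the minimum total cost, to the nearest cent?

An LP optimum is at a vertex; with two nutrient constraints at most two foods are used. Check each candidate.
Greek yogurt only: max(617/197, 38/20) = 3.132 servings → $4.07.
quinoa only: max(617/39, 38/7) = 15.82 servings → $15.03.
broccoli only: max(617/42, 38/3) = 14.69 servings → $16.16.
tempeh only: max(617/66, 38/16) = 9.348 servings → $16.36.
Greek yogurt + quinoa with both targets exact would need a negative amount; discard.
Greek yogurt + broccoli: the both-tight solution has a negative serving — not a feasible corner.
Greek yogurt + tempeh: intersection lies outside the first quadrant.
quinoa + broccoli: intersection lies outside the first quadrant.
quinoa + tempeh with both targets exact would need a negative amount; discard.
broccoli + tempeh: the both-tight solution has a negative serving — not a feasible corner.
So the least-cost plan costs $4.07.

$4.07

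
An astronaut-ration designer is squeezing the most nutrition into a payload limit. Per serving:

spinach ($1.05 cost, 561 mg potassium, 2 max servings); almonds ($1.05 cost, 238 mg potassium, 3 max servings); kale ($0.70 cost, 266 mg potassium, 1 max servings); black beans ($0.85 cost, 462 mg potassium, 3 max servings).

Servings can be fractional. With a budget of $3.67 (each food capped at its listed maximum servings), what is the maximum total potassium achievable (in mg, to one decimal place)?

Potassium per dollar: black beans 543.5, spinach 534.3, kale 380, almonds 226.7.
Take 3 servings of black beans: spends $2.55, +1386.0 mg potassium (running total 1386.0 mg).
Take 1.067 servings of spinach: spends $1.12, +598.4 mg potassium (running total 1984.4 mg).
Filling greedily by potassium-per-dollar is optimal for one linear limit, giving 1984.4 mg.

1984.4 mg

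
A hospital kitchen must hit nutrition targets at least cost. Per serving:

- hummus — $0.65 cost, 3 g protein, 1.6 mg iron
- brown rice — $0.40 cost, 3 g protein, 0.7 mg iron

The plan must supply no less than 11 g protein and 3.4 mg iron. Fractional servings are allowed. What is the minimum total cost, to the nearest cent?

Two binding constraints pin down two serving amounts, so the optimal mix uses at most two foods. The candidates are each food alone (scaled to the tighter of protein/iron) and each pair with both constraints tight.
hummus only: max(11/3, 3.4/1.6) = 3.667 servings → $2.38.
brown rice only: max(11/3, 3.4/0.7) = 4.857 servings → $1.94.
hummus + brown rice with both tight: 0.9259 servings and 2.741 servings → $1.70.
So the least-cost plan costs $1.70.

$1.70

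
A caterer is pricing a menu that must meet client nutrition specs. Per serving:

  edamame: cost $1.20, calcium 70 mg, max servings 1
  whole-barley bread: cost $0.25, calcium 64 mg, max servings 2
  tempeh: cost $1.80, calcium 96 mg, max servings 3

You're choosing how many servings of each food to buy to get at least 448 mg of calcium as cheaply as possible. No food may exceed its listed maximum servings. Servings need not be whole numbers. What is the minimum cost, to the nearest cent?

$6.39

Cost per mg of calcium: whole-barley bread $0.0039, edamame $0.0171, tempeh $0.0187.
Take 2 servings of whole-barley bread: +128.0 mg calcium for $0.50 (total $0.50, still need 320.0 mg).
Take 1 serving of edamame: +70.0 mg calcium for $1.20 (total $1.70, still need 250.0 mg).
Take 2.604 servings of tempeh: +250.0 mg calcium for $4.69 (total $6.39, still need 0.0 mg).
Filling from the cheapest source first is optimal under one linear minimum: $6.39.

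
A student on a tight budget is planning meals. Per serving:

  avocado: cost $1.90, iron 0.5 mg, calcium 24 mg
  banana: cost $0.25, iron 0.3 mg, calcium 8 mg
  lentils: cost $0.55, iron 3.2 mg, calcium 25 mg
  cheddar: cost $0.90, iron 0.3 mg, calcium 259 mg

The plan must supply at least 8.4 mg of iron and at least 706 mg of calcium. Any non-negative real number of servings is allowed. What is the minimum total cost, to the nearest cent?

For a min-cost LP with two ≥-constraints, a basic feasible solution has at most two positive variables.
avocado only: max(8.4/0.5, 706/24) = 29.42 servings → $55.89.
banana only: max(8.4/0.3, 706/8) = 88.25 servings → $22.06.
lentils only: max(8.4/3.2, 706/25) = 28.24 servings → $15.53.
cheddar only: max(8.4/0.3, 706/259) = 28 servings → $25.20.
avocado + banana: intersection lies outside the first quadrant.
avocado + lentils: intersection lies outside the first quadrant.
avocado + cheddar with both tight: 16.06 servings and 1.238 servings → $31.62.
banana + lentils: the both-tight solution has a negative serving — not a feasible corner.
banana + cheddar with both tight: 26.08 servings and 1.92 servings → $8.25.
lentils + cheddar with both tight: 2.391 servings and 2.495 servings → $3.56.
The minimum over all feasible corners is $3.56.

$3.56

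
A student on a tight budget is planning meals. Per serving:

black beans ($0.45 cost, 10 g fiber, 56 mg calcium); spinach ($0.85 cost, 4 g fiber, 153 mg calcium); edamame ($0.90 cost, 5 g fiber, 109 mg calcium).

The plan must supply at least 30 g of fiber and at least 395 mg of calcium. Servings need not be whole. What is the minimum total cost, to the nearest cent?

Minimising a linear cost over {fiber ≥ 30, calcium ≥ 395, servings ≥ 0} — the optimum is at a vertex, using one or two foods.
black beans only: max(30/10, 395/56) = 7.054 servings → $3.17.
spinach only: max(30/4, 395/153) = 7.5 servings → $6.38.
edamame only: max(30/5, 395/109) = 6 servings → $5.40.
black beans + spinach with both tight: 2.305 servings and 1.738 servings → $2.51.
black beans + edamame with both tight: 1.599 servings and 2.802 servings → $3.24.
spinach + edamame: the both-tight solution has a negative serving — not a feasible corner.
Cheapest feasible corner: $2.51.

$2.51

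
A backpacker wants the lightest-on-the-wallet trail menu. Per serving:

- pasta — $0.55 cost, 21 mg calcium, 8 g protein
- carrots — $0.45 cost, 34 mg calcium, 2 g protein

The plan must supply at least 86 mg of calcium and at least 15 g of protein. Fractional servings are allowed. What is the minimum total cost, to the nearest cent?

Check every corner: each single food scaled to meet both minima, and each pair solved so both constraints bind.
pasta only: max(86/21, 15/8) = 4.095 servings → $2.25.
carrots only: max(86/34, 15/2) = 7.5 servings → $3.38.
pasta + carrots with both tight: 1.47 servings and 1.622 servings → $1.54.
The minimum over all feasible corners is $1.54.

$1.54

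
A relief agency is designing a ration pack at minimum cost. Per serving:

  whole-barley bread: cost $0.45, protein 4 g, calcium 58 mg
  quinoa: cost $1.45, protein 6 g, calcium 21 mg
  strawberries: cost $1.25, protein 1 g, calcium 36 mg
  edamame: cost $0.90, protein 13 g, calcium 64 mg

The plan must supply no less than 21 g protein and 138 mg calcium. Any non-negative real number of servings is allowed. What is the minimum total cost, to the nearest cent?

For a min-cost LP with two ≥-constraints, a basic feasible solution has at most two positive variables.
whole-barley bread only: max(21/4, 138/58) = 5.25 servings → $2.36.
quinoa only: max(21/6, 138/21) = 6.571 servings → $9.53.
strawberries only: max(21/1, 138/36) = 21 servings → $26.25.
edamame only: max(21/13, 138/64) = 2.156 servings → $1.94.
whole-barley bread + quinoa with both tight: 1.466 servings and 2.523 servings → $4.32.
whole-barley bread + strawberries: the both-tight solution has a negative serving — not a feasible corner.
whole-barley bread + edamame with both tight: 0.9036 servings and 1.337 servings → $1.61.
quinoa + strawberries with both tight: 3.169 servings and 1.985 servings → $7.08.
quinoa + edamame with both targets exact would need a negative amount; discard.
strawberries + edamame with both tight: 1.114 servings and 1.53 servings → $2.77.
So the least-cost plan costs $1.61.

$1.61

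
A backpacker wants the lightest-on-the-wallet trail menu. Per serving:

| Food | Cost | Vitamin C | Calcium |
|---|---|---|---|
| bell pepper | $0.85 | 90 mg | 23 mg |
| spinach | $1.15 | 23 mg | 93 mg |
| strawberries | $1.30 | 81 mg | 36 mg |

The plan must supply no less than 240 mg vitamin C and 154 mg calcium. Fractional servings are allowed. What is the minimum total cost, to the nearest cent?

bell pepper only: max(240/90, 154/23) = 6.696 servings → $5.69.
spinach only: max(240/23, 154/93) = 10.43 servings → $12.00.
strawberries only: max(240/81, 154/36) = 4.278 servings → $5.56.
bell pepper + spinach with both tight: 2.395 servings and 1.064 servings → $3.26.
bell pepper + strawberries with both targets exact would need a negative amount; discard.
spinach + strawberries with both tight: 0.5718 servings and 2.801 servings → $4.30.
The minimum over all feasible corners is $3.26.

$3.26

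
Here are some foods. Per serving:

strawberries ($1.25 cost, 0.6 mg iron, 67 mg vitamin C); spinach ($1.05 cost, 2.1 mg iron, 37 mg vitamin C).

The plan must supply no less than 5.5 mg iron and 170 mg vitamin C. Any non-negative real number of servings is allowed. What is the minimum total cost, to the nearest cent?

$3.98

With two linear requirements the optimum uses one or two foods; enumerate the corners.
strawberries only: max(5.5/0.6, 170/67) = 9.167 servings → $11.46.
spinach only: max(5.5/2.1, 170/37) = 4.595 servings → $4.82.
strawberries + spinach with both tight: 1.295 servings and 2.249 servings → $3.98.
The minimum over all feasible corners is $3.98.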